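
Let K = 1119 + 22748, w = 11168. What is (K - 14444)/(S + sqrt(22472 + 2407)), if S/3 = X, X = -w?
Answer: -105236064/374164379 - 3141*sqrt(24879)/374164379 ≈ -0.28258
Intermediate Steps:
X = -11168 (X = -1*11168 = -11168)
K = 23867
S = -33504 (S = 3*(-11168) = -33504)
(K - 14444)/(S + sqrt(22472 + 2407)) = (23867 - 14444)/(-33504 + sqrt(22472 + 2407)) = 9423/(-33504 + sqrt(24879))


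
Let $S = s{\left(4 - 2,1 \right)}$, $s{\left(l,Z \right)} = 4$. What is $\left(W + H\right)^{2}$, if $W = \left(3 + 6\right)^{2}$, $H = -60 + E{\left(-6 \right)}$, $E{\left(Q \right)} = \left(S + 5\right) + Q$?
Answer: $576$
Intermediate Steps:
$S = 4$
$E{\left(Q \right)} = 9 + Q$ ($E{\left(Q \right)} = \left(4 + 5\right) + Q = 9 + Q$)
$H = -57$ ($H = -60 + \left(9 - 6\right) = -60 + 3 = -57$)
$W = 81$ ($W = 9^{2} = 81$)
$\left(W + H\right)^{2} = \left(81 - 57\right)^{2} = 24^{2} = 576$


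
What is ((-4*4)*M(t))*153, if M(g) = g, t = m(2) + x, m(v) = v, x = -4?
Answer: 4896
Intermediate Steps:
t = -2 (t = 2 - 4 = -2)
((-4*4)*M(t))*153 = (-4*4*(-2))*153 = -16*(-2)*153 = 32*153 = 4896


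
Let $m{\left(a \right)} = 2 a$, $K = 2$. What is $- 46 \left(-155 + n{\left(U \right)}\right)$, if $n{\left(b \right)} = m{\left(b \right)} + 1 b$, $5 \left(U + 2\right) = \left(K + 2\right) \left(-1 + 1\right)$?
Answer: $7406$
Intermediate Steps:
$U = -2$ ($U = -2 + \frac{\left(2 + 2\right) \left(-1 + 1\right)}{5} = -2 + \frac{4 \cdot 0}{5} = -2 + \frac{1}{5} \cdot 0 = -2 + 0 = -2$)
$n{\left(b \right)} = 3 b$ ($n{\left(b \right)} = 2 b + 1 b = 2 b + b = 3 b$)
$- 46 \left(-155 + n{\left(U \right)}\right) = - 46 \left(-155 + 3 \left(-2\right)\right) = - 46 \left(-155 - 6\right) = \left(-46\right) \left(-161\right) = 7406$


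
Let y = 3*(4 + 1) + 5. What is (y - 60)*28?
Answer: -1120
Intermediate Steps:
y = 20 (y = 3*5 + 5 = 15 + 5 = 20)
(y - 60)*28 = (20 - 60)*28 = -40*28 = -1120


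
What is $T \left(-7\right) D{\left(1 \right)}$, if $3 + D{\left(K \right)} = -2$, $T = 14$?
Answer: $490$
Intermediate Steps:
$D{\left(K \right)} = -5$ ($D{\left(K \right)} = -3 - 2 = -5$)
$T \left(-7\right) D{\left(1 \right)} = 14 \left(-7\right) \left(-5\right) = \left(-98\right) \left(-5\right) = 490$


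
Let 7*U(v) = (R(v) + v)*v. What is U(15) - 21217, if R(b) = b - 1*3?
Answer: -148114/7 ≈ -21159.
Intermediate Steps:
R(b) = -3 + b (R(b) = b - 3 = -3 + b)
U(v) = v*(-3 + 2*v)/7 (U(v) = (((-3 + v) + v)*v)/7 = ((-3 + 2*v)*v)/7 = (v*(-3 + 2*v))/7 = v*(-3 + 2*v)/7)
U(15) - 21217 = (⅐)*15*(-3 + 2*15) - 21217 = (⅐)*15*(-3 + 30) - 21217 = (⅐)*15*27 - 21217 = 405/7 - 21217 = -148114/7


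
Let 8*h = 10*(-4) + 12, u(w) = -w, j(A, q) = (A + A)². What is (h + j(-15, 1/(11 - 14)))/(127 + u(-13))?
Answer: 1793/280 ≈ 6.4036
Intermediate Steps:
j(A, q) = 4*A² (j(A, q) = (2*A)² = 4*A²)
h = -7/2 (h = (10*(-4) + 12)/8 = (-40 + 12)/8 = (⅛)*(-28) = -7/2 ≈ -3.5000)
(h + j(-15, 1/(11 - 14)))/(127 + u(-13)) = (-7/2 + 4*(-15)²)/(127 - 1*(-13)) = (-7/2 + 4*225)/(127 + 13) = (-7/2 + 900)/140 = (1793/2)*(1/140) = 1793/280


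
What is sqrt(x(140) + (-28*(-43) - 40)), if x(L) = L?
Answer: 2*sqrt(326) ≈ 36.111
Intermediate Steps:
sqrt(x(140) + (-28*(-43) - 40)) = sqrt(140 + (-28*(-43) - 40)) = sqrt(140 + (1204 - 40)) = sqrt(140 + 1164) = sqrt(1304) = 2*sqrt(326)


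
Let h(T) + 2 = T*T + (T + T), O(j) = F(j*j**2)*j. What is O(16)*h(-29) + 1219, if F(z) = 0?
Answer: 1219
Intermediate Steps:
O(j) = 0 (O(j) = 0*j = 0)
h(T) = -2 + T**2 + 2*T (h(T) = -2 + (T*T + (T + T)) = -2 + (T**2 + 2*T) = -2 + T**2 + 2*T)
O(16)*h(-29) + 1219 = 0*(-2 + (-29)**2 + 2*(-29)) + 1219 = 0*(-2 + 841 - 58) + 1219 = 0*781 + 1219 = 0 + 1219 = 1219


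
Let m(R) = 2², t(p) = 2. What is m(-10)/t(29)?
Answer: 2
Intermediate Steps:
m(R) = 4
m(-10)/t(29) = 4/2 = 4*(½) = 2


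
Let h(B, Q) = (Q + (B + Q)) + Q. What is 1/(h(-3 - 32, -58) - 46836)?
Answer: -1/47045 ≈ -2.1256e-5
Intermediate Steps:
h(B, Q) = B + 3*Q (h(B, Q) = (B + 2*Q) + Q = B + 3*Q)
1/(h(-3 - 32, -58) - 46836) = 1/(((-3 - 32) + 3*(-58)) - 46836) = 1/((-35 - 174) - 46836) = 1/(-209 - 46836) = 1/(-47045) = -1/47045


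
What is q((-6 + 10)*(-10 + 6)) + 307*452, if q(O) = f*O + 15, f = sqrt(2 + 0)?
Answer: 138779 - 16*sqrt(2) ≈ 1.3876e+5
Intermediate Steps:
f = sqrt(2) ≈ 1.4142
q(O) = 15 + O*sqrt(2) (q(O) = sqrt(2)*O + 15 = O*sqrt(2) + 15 = 15 + O*sqrt(2))
q((-6 + 10)*(-10 + 6)) + 307*452 = (15 + ((-6 + 10)*(-10 + 6))*sqrt(2)) + 307*452 = (15 + (4*(-4))*sqrt(2)) + 138764 = (15 - 16*sqrt(2)) + 138764 = 138779 - 16*sqrt(2)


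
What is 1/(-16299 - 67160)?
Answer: -1/83459 ≈ -1.1982e-5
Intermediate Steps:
1/(-16299 - 67160) = 1/(-83459) = -1/83459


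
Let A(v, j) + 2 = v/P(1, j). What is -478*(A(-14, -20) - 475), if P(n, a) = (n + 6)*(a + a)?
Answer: 2279821/10 ≈ 2.2798e+5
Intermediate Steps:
P(n, a) = 2*a*(6 + n) (P(n, a) = (6 + n)*(2*a) = 2*a*(6 + n))
A(v, j) = -2 + v/(14*j) (A(v, j) = -2 + v/((2*j*(6 + 1))) = -2 + v/((2*j*7)) = -2 + v/((14*j)) = -2 + v*(1/(14*j)) = -2 + v/(14*j))
-478*(A(-14, -20) - 475) = -478*((-2 + (1/14)*(-14)/(-20)) - 475) = -478*((-2 + (1/14)*(-14)*(-1/20)) - 475) = -478*((-2 + 1/20) - 475) = -478*(-39/20 - 475) = -478*(-9539/20) = 2279821/10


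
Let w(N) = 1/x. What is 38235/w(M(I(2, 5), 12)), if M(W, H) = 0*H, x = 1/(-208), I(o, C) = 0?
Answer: -38235/208 ≈ -183.82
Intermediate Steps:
x = -1/208 ≈ -0.0048077
M(W, H) = 0
w(N) = -208 (w(N) = 1/(-1/208) = -208)
38235/w(M(I(2, 5), 12)) = 38235/(-208) = 38235*(-1/208) = -38235/208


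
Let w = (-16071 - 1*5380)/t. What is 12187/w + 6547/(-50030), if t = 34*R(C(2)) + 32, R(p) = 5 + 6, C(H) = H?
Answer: -247684977357/1073193530 ≈ -230.79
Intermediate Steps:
R(p) = 11
t = 406 (t = 34*11 + 32 = 374 + 32 = 406)
w = -21451/406 (w = (-16071 - 1*5380)/406 = (-16071 - 5380)*(1/406) = -21451*1/406 = -21451/406 ≈ -52.835)
12187/w + 6547/(-50030) = 12187/(-21451/406) + 6547/(-50030) = 12187*(-406/21451) + 6547*(-1/50030) = -4947922/21451 - 6547/50030 = -247684977357/1073193530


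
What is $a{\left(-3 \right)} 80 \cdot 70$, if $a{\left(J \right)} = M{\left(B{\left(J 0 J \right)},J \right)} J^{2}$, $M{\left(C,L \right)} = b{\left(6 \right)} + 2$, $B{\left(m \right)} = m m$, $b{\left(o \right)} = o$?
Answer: $403200$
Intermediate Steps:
$B{\left(m \right)} = m^{2}$
$M{\left(C,L \right)} = 8$ ($M{\left(C,L \right)} = 6 + 2 = 8$)
$a{\left(J \right)} = 8 J^{2}$
$a{\left(-3 \right)} 80 \cdot 70 = 8 \left(-3\right)^{2} \cdot 80 \cdot 70 = 8 \cdot 9 \cdot 80 \cdot 70 = 72 \cdot 80 \cdot 70 = 5760 \cdot 70 = 403200$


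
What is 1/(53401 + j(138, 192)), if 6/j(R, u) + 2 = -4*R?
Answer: 277/14792074 ≈ 1.8726e-5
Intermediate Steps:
j(R, u) = 6/(-2 - 4*R)
1/(53401 + j(138, 192)) = 1/(53401 - 3/(1 + 2*138)) = 1/(53401 - 3/(1 + 276)) = 1/(53401 - 3/277) = 1/(14792074/277) = 277/14792074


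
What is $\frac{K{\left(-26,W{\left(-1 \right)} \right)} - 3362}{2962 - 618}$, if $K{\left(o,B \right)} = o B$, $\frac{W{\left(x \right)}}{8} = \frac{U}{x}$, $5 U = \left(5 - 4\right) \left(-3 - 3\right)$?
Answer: $- \frac{9029}{5860} \approx -1.5408$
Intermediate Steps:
$U = - \frac{6}{5}$ ($U = \frac{\left(5 - 4\right) \left(-3 - 3\right)}{5} = \frac{1 \left(-6\right)}{5} = \frac{1}{5} \left(-6\right) = - \frac{6}{5} \approx -1.2$)
$W{\left(x \right)} = - \frac{48}{5 x}$ ($W{\left(x \right)} = 8 \left(- \frac{6}{5 x}\right) = - \frac{48}{5 x}$)
$K{\left(o,B \right)} = B o$
$\frac{K{\left(-26,W{\left(-1 \right)} \right)} - 3362}{2962 - 618} = \frac{- \frac{48}{5 \left(-1\right)} \left(-26\right) - 3362}{2962 - 618} = \frac{\left(- \frac{48}{5}\right) \left(-1\right) \left(-26\right) - 3362}{2344} = \left(\frac{48}{5} \left(-26\right) - 3362\right) \frac{1}{2344} = \left(- \frac{1248}{5} - 3362\right) \frac{1}{2344} = \left(- \frac{18058}{5}\right) \frac{1}{2344} = - \frac{9029}{5860}$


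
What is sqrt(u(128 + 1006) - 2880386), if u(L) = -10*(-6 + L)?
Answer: I*sqrt(2891666) ≈ 1700.5*I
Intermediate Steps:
u(L) = 60 - 10*L
sqrt(u(128 + 1006) - 2880386) = sqrt((60 - 10*(128 + 1006)) - 2880386) = sqrt((60 - 10*1134) - 2880386) = sqrt((60 - 11340) - 2880386) = sqrt(-11280 - 2880386) = sqrt(-2891666) = I*sqrt(2891666)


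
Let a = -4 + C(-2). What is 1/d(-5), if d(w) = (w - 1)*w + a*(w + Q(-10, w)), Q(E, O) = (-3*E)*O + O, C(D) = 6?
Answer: -1/290 ≈ -0.0034483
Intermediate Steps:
Q(E, O) = O - 3*E*O (Q(E, O) = -3*E*O + O = O - 3*E*O)
a = 2 (a = -4 + 6 = 2)
d(w) = 64*w + w*(-1 + w) (d(w) = (w - 1)*w + 2*(w + w*(1 - 3*(-10))) = (-1 + w)*w + 2*(w + w*(1 + 30)) = w*(-1 + w) + 2*(w + w*31) = w*(-1 + w) + 2*(w + 31*w) = w*(-1 + w) + 2*(32*w) = w*(-1 + w) + 64*w = 64*w + w*(-1 + w))
1/d(-5) = 1/(-5*(63 - 5)) = 1/(-5*58) = 1/(-290) = -1/290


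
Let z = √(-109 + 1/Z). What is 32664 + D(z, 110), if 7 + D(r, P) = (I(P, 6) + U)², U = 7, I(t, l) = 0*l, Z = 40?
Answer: 32706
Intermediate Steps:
I(t, l) = 0
z = I*√43590/20 (z = √(-109 + 1/40) = √(-4359/40) = I*√43590/20 ≈ 10.439*I)
D(r, P) = 42 (D(r, P) = -7 + (0 + 7)² = -7 + 7² = -7 + 49 = 42)
32664 + D(z, 110) = 32664 + 42 = 32706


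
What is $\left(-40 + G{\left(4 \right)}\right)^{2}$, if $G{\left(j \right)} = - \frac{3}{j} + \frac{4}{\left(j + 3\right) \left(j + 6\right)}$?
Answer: $\frac{32455809}{19600} \approx 1655.9$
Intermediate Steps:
$G{\left(j \right)} = - \frac{3}{j} + \frac{4}{\left(3 + j\right) \left(6 + j\right)}$
$\left(-40 + G{\left(4 \right)}\right)^{2} = \left(-40 + \frac{-54 - 92 - 3 \cdot 4^{2}}{4 \left(18 + 4^{2} + 9 \cdot 4\right)}\right)^{2} = \left(-40 + \frac{-54 - 92 - 48}{4 \left(18 + 16 + 36\right)}\right)^{2} = \left(-40 + \frac{-54 - 92 - 48}{4 \cdot 70}\right)^{2} = \left(-40 + \frac{1}{4} \cdot \frac{1}{70} \left(-194\right)\right)^{2} = \left(-40 - \frac{97}{140}\right)^{2} = \left(- \frac{5697}{140}\right)^{2} = \frac{32455809}{19600}$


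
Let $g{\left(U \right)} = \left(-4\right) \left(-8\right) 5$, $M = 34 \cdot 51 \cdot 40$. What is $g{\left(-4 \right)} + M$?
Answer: $69520$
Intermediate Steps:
$M = 69360$ ($M = 1734 \cdot 40 = 69360$)
$g{\left(U \right)} = 160$ ($g{\left(U \right)} = 32 \cdot 5 = 160$)
$g{\left(-4 \right)} + M = 160 + 69360 = 69520$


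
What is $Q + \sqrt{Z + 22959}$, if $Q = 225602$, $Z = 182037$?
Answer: $225602 + 2 \sqrt{51249} \approx 2.2605 \cdot 10^{5}$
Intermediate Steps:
$Q + \sqrt{Z + 22959} = 225602 + \sqrt{182037 + 22959} = 225602 + \sqrt{204996} = 225602 + 2 \sqrt{51249}$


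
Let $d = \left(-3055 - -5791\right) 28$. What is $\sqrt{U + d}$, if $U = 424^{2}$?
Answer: $8 \sqrt{4006} \approx 506.34$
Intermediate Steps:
$d = 76608$ ($d = \left(-3055 + 5791\right) 28 = 2736 \cdot 28 = 76608$)
$U = 179776$
$\sqrt{U + d} = \sqrt{179776 + 76608} = \sqrt{256384} = 8 \sqrt{4006}$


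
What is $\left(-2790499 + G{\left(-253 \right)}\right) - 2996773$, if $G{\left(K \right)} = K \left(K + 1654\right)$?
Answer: $-6141725$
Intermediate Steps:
$G{\left(K \right)} = K \left(1654 + K\right)$
$\left(-2790499 + G{\left(-253 \right)}\right) - 2996773 = \left(-2790499 - 253 \left(1654 - 253\right)\right) - 2996773 = \left(-2790499 - 354453\right) - 2996773 = -3144952 - 2996773 = -6141725$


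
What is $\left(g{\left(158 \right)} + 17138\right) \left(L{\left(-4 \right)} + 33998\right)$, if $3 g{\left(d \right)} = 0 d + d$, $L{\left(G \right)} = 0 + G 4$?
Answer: $\frac{1752519704}{3} \approx 5.8417 \cdot 10^{8}$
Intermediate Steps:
$L{\left(G \right)} = 4 G$ ($L{\left(G \right)} = 0 + 4 G = 4 G$)
$g{\left(d \right)} = \frac{d}{3}$ ($g{\left(d \right)} = \frac{0 d + d}{3} = \frac{0 + d}{3} = \frac{d}{3}$)
$\left(g{\left(158 \right)} + 17138\right) \left(L{\left(-4 \right)} + 33998\right) = \left(\frac{1}{3} \cdot 158 + 17138\right) \left(4 \left(-4\right) + 33998\right) = \left(\frac{158}{3} + 17138\right) \left(-16 + 33998\right) = \frac{51572}{3} \cdot 33982 = \frac{1752519704}{3}$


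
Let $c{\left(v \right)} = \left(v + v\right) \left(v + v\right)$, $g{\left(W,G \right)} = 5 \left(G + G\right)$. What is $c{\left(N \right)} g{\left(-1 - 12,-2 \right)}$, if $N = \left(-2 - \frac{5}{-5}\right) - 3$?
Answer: $-1280$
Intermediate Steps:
$N = -4$ ($N = \left(-2 - -1\right) - 3 = \left(-2 + 1\right) - 3 = -1 - 3 = -4$)
$g{\left(W,G \right)} = 10 G$ ($g{\left(W,G \right)} = 5 \cdot 2 G = 10 G$)
$c{\left(v \right)} = 4 v^{2}$ ($c{\left(v \right)} = 2 v 2 v = 4 v^{2}$)
$c{\left(N \right)} g{\left(-1 - 12,-2 \right)} = 4 \left(-4\right)^{2} \cdot 10 \left(-2\right) = 4 \cdot 16 \left(-20\right) = 64 \left(-20\right) = -1280$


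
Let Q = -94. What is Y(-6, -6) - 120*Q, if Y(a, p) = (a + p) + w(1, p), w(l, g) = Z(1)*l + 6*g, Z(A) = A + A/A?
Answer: 11234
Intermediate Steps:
Z(A) = 1 + A (Z(A) = A + 1 = 1 + A)
w(l, g) = 2*l + 6*g (w(l, g) = (1 + 1)*l + 6*g = 2*l + 6*g)
Y(a, p) = 2 + a + 7*p (Y(a, p) = (a + p) + (2*1 + 6*p) = (a + p) + (2 + 6*p) = 2 + a + 7*p)
Y(-6, -6) - 120*Q = (2 - 6 + 7*(-6)) - 120*(-94) = (2 - 6 - 42) + 11280 = -46 + 11280 = 11234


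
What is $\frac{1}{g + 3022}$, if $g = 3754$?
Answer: $\frac{1}{6776} \approx 0.00014758$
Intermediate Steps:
$\frac{1}{g + 3022} = \frac{1}{3754 + 3022} = \frac{1}{6776}$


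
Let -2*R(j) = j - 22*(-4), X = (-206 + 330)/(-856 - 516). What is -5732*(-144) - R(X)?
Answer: 566260041/686 ≈ 8.2545e+5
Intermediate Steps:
X = -31/343 (X = 124/(-1372) = 124*(-1/1372) = -31/343 ≈ -0.090379)
R(j) = -44 - j/2 (R(j) = -(j - 22*(-4))/2 = -(j + 88)/2 = -(88 + j)/2 = -44 - j/2)
-5732*(-144) - R(X) = -5732*(-144) - (-44 - ½*(-31/343)) = 825408 - (-44 + 31/686) = 825408 - 1*(-30153/686) = 825408 + 30153/686 = 566260041/686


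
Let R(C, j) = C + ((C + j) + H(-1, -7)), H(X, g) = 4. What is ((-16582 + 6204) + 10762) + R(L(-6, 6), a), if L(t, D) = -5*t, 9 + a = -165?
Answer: 274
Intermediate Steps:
a = -174 (a = -9 - 165 = -174)
R(C, j) = 4 + j + 2*C (R(C, j) = C + ((C + j) + 4) = C + (4 + C + j) = 4 + j + 2*C)
((-16582 + 6204) + 10762) + R(L(-6, 6), a) = ((-16582 + 6204) + 10762) + (4 - 174 + 2*(-5*(-6))) = (-10378 + 10762) + (4 - 174 + 2*30) = 384 + (4 - 174 + 60) = 384 - 110 = 274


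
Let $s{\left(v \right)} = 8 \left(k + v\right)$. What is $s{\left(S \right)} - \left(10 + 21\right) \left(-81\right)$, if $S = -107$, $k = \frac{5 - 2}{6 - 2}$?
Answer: $1661$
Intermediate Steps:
$k = \frac{3}{4} \approx 0.75$
$s{\left(v \right)} = 6 + 8 v$ ($s{\left(v \right)} = 8 \left(\frac{3}{4} + v\right) = 6 + 8 v$)
$s{\left(S \right)} - \left(10 + 21\right) \left(-81\right) = \left(6 + 8 \left(-107\right)\right) - \left(10 + 21\right) \left(-81\right) = \left(6 - 856\right) - 31 \left(-81\right) = -850 - -2511 = -850 + 2511 = 1661$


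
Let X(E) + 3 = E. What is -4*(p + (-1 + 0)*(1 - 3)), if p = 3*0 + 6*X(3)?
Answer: -8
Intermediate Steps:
X(E) = -3 + E
p = 0 (p = 3*0 + 6*(-3 + 3) = 0 + 6*0 = 0 + 0 = 0)
-4*(p + (-1 + 0)*(1 - 3)) = -4*(0 + (-1 + 0)*(1 - 3)) = -4*(0 - 1*(-2)) = -4*(0 + 2) = -4*2 = -8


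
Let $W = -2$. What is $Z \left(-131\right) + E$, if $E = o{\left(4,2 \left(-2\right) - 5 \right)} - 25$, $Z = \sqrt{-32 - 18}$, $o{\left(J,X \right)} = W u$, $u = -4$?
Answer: $-17 - 655 i \sqrt{2} \approx -17.0 - 926.31 i$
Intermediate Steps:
$o{\left(J,X \right)} = 8$ ($o{\left(J,X \right)} = \left(-2\right) \left(-4\right) = 8$)
$Z = 5 i \sqrt{2}$ ($Z = \sqrt{-50} = 5 i \sqrt{2} \approx 7.0711 i$)
$E = -17$ ($E = 8 - 25 = -17$)
$Z \left(-131\right) + E = 5 i \sqrt{2} \left(-131\right) - 17 = - 655 i \sqrt{2} - 17 = -17 - 655 i \sqrt{2}$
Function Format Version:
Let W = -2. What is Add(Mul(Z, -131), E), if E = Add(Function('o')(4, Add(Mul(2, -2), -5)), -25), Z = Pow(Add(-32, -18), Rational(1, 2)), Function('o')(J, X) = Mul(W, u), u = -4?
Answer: Add(-17, Mul(-655, I, Pow(2, Rational(1, 2)))) ≈ Add(-17.000, Mul(-926.31, I))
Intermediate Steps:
Function('o')(J, X) = 8 (Function('o')(J, X) = Mul(-2, -4) = 8)
Z = Mul(5, I, Pow(2, Rational(1, 2))) (Z = Pow(-50, Rational(1, 2)) = Mul(5, I, Pow(2, Rational(1, 2))) ≈ Mul(7.0711, I))
E = -17 (E = Add(8, -25) = -17)
Add(Mul(Z, -131), E) = Add(Mul(Mul(5, I, Pow(2, Rational(1, 2))), -131), -17) = Add(Mul(-655, I, Pow(2, Rational(1, 2))), -17) = Add(-17, Mul(-655, I, Pow(2, Rational(1, 2))))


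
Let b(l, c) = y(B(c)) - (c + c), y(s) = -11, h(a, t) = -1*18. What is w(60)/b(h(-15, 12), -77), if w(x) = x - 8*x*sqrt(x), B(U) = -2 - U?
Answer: 60/143 - 960*sqrt(15)/143 ≈ -25.581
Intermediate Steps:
h(a, t) = -18
w(x) = x - 8*x**(3/2)
b(l, c) = -11 - 2*c (b(l, c) = -11 - (c + c) = -11 - 2*c)
w(60)/b(h(-15, 12), -77) = (60 - 960*sqrt(15))/(-11 - 2*(-77)) = (60 - 960*sqrt(15))/(-11 + 154) = (60 - 960*sqrt(15))/143 = (60 - 960*sqrt(15))*(1/143) = 60/143 - 960*sqrt(15)/143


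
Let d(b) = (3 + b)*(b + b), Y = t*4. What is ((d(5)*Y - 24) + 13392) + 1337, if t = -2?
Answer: 14065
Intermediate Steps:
Y = -8 (Y = -2*4 = -8)
d(b) = 2*b*(3 + b) (d(b) = (3 + b)*(2*b) = 2*b*(3 + b))
((d(5)*Y - 24) + 13392) + 1337 = (((2*5*(3 + 5))*(-8) - 24) + 13392) + 1337 = (((2*5*8)*(-8) - 24) + 13392) + 1337 = ((80*(-8) - 24) + 13392) + 1337 = ((-640 - 24) + 13392) + 1337 = (-664 + 13392) + 1337 = 12728 + 1337 = 14065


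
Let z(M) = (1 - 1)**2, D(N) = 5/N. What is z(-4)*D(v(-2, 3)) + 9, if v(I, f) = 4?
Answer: 9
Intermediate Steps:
z(M) = 0 (z(M) = 0**2 = 0)
z(-4)*D(v(-2, 3)) + 9 = 0*(5/4) + 9 = 0 + 9 = 9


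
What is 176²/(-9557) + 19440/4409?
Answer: 49214896/42136813 ≈ 1.1680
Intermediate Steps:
176²/(-9557) + 19440/4409 = 30976*(-1/9557) + 19440*(1/4409) = -30976/9557 + 19440/4409 = 49214896/42136813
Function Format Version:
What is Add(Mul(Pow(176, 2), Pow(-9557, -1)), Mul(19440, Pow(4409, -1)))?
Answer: Rational(49214896, 42136813) ≈ 1.1680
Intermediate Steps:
Add(Mul(Pow(176, 2), Pow(-9557, -1)), Mul(19440, Pow(4409, -1))) = Add(Mul(30976, Rational(-1, 9557)), Mul(19440, Rational(1, 4409))) = Add(Rational(-30976, 9557), Rational(19440, 4409)) = Rational(49214896, 42136813)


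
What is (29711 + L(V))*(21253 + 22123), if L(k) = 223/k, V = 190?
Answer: 122435548344/95 ≈ 1.2888e+9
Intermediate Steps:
(29711 + L(V))*(21253 + 22123) = (29711 + 223/190)*(21253 + 22123) = (29711 + 223*(1/190))*43376 = (29711 + 223/190)*43376 = (5645313/190)*43376 = 122435548344/95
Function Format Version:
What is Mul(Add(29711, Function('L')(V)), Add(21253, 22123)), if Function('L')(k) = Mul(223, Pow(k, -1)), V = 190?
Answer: Rational(122435548344, 95) ≈ 1.2888e+9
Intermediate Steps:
Mul(Add(29711, Function('L')(V)), Add(21253, 22123)) = Mul(Add(29711, Mul(223, Pow(190, -1))), Add(21253, 22123)) = Mul(Add(29711, Mul(223, Rational(1, 190))), 43376) = Mul(Add(29711, Rational(223, 190)), 43376) = Mul(Rational(5645313, 190), 43376) = Rational(122435548344, 95)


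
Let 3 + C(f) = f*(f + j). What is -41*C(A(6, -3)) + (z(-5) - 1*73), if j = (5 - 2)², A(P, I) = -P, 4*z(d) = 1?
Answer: 3153/4 ≈ 788.25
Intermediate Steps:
z(d) = ¼ (z(d) = (¼)*1 = ¼)
j = 9 (j = 3² = 9)
C(f) = -3 + f*(9 + f) (C(f) = -3 + f*(f + 9) = -3 + f*(9 + f))
-41*C(A(6, -3)) + (z(-5) - 1*73) = -41*(-3 + (-1*6)² + 9*(-1*6)) + (¼ - 1*73) = -41*(-3 + (-6)² + 9*(-6)) + (¼ - 73) = -41*(-3 + 36 - 54) - 291/4 = -41*(-21) - 291/4 = 861 - 291/4 = 3153/4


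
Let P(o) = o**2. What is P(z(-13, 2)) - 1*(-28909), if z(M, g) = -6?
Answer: 28945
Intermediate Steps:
P(z(-13, 2)) - 1*(-28909) = (-6)**2 - 1*(-28909) = 36 + 28909 = 28945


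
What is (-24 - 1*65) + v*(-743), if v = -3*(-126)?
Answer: -280943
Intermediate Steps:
v = 378
(-24 - 1*65) + v*(-743) = (-24 - 1*65) + 378*(-743) = (-24 - 65) - 280854 = -89 - 280854 = -280943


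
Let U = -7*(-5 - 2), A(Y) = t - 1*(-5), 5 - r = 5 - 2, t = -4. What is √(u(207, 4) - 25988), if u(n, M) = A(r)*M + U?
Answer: I*√25935 ≈ 161.04*I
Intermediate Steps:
r = 2 (r = 5 - (5 - 2) = 5 - 1*3 = 5 - 3 = 2)
A(Y) = 1 (A(Y) = -4 - 1*(-5) = -4 + 5 = 1)
U = 49 (U = -7*(-7) = 49)
u(n, M) = 49 + M (u(n, M) = 1*M + 49 = M + 49 = 49 + M)
√(u(207, 4) - 25988) = √((49 + 4) - 25988) = √(53 - 25988) = √(-25935) = I*√25935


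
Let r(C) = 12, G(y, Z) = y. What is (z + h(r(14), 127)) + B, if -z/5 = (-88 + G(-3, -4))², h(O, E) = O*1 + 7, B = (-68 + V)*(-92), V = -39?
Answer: -31542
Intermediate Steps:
B = 9844 (B = (-68 - 39)*(-92) = -107*(-92) = 9844)
h(O, E) = 7 + O (h(O, E) = O + 7 = 7 + O)
z = -41405 (z = -5*(-88 - 3)² = -5*(-91)² = -5*8281 = -41405)
(z + h(r(14), 127)) + B = (-41405 + (7 + 12)) + 9844 = (-41405 + 19) + 9844 = -41386 + 9844 = -31542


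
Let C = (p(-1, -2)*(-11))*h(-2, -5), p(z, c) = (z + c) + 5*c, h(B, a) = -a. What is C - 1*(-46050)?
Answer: 46765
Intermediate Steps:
p(z, c) = z + 6*c (p(z, c) = (c + z) + 5*c = z + 6*c)
C = 715 (C = ((-1 + 6*(-2))*(-11))*(-1*(-5)) = ((-1 - 12)*(-11))*5 = -13*(-11)*5 = 143*5 = 715)
C - 1*(-46050) = 715 - 1*(-46050) = 715 + 46050 = 46765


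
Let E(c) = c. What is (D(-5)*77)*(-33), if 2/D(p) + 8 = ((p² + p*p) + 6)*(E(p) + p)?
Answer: 2541/284 ≈ 8.9472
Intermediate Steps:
D(p) = 2/(-8 + 2*p*(6 + 2*p²)) (D(p) = 2/(-8 + ((p² + p*p) + 6)*(p + p)) = 2/(-8 + ((p² + p²) + 6)*(2*p)) = 2/(-8 + (2*p² + 6)*(2*p)) = 2/(-8 + (6 + 2*p²)*(2*p)) = 2/(-8 + 2*p*(6 + 2*p²)))
(D(-5)*77)*(-33) = ((1/(2*(-2 + (-5)³ + 3*(-5))))*77)*(-33) = ((1/(2*(-2 - 125 - 15)))*77)*(-33) = (((½)/(-142))*77)*(-33) = (((½)*(-1/142))*77)*(-33) = -1/284*77*(-33) = -77/284*(-33) = 2541/284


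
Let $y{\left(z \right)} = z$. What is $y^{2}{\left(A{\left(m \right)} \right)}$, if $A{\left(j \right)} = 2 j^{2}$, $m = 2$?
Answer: $64$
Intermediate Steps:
$y^{2}{\left(A{\left(m \right)} \right)} = \left(2 \cdot 2^{2}\right)^{2} = \left(2 \cdot 4\right)^{2} = 8^{2} = 64$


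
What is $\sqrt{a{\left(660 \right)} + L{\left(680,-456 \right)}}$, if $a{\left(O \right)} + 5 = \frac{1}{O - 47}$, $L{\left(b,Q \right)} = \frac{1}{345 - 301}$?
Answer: $\frac{i \sqrt{904930829}}{13486} \approx 2.2306 i$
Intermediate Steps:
$L{\left(b,Q \right)} = \frac{1}{44}$
$a{\left(O \right)} = -5 + \frac{1}{-47 + O}$ ($a{\left(O \right)} = -5 + \frac{1}{O - 47} = -5 + \frac{1}{-47 + O}$)
$\sqrt{a{\left(660 \right)} + L{\left(680,-456 \right)}} = \sqrt{\frac{236 - 3300}{-47 + 660} + \frac{1}{44}} = \sqrt{\frac{236 - 3300}{613} + \frac{1}{44}} = \sqrt{\frac{1}{613} \left(-3064\right) + \frac{1}{44}} = \sqrt{- \frac{3064}{613} + \frac{1}{44}} = \sqrt{- \frac{134203}{26972}} = \frac{i \sqrt{904930829}}{13486}$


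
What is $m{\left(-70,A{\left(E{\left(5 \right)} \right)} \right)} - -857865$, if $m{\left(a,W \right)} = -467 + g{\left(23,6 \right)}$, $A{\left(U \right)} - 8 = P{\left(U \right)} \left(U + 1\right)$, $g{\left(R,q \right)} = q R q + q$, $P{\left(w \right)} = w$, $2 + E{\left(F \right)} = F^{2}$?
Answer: $858232$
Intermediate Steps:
$E{\left(F \right)} = -2 + F^{2}$
$g{\left(R,q \right)} = q + R q^{2}$ ($g{\left(R,q \right)} = R q q + q = R q^{2} + q = q + R q^{2}$)
$A{\left(U \right)} = 8 + U \left(1 + U\right)$ ($A{\left(U \right)} = 8 + U \left(U + 1\right) = 8 + U \left(1 + U\right)$)
$m{\left(a,W \right)} = 367$ ($m{\left(a,W \right)} = -467 + 6 \left(1 + 23 \cdot 6\right) = -467 + 6 \left(1 + 138\right) = -467 + 6 \cdot 139 = -467 + 834 = 367$)
$m{\left(-70,A{\left(E{\left(5 \right)} \right)} \right)} - -857865 = 367 - -857865 = 367 + 857865 = 858232$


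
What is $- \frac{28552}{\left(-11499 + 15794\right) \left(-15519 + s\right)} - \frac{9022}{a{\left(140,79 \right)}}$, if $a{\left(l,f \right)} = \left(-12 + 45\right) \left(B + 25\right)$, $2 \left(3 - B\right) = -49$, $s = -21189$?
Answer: $- \frac{6773175298}{1300702095} \approx -5.2073$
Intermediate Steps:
$B = \frac{55}{2}$ ($B = 3 - - \frac{49}{2} = 3 + \frac{49}{2} = \frac{55}{2} \approx 27.5$)
$a{\left(l,f \right)} = \frac{3465}{2}$ ($a{\left(l,f \right)} = \left(-12 + 45\right) \left(\frac{55}{2} + 25\right) = 33 \cdot \frac{105}{2} = \frac{3465}{2}$)
$- \frac{28552}{\left(-11499 + 15794\right) \left(-15519 + s\right)} - \frac{9022}{a{\left(140,79 \right)}} = - \frac{28552}{\left(-11499 + 15794\right) \left(-15519 - 21189\right)} - \frac{9022}{\frac{3465}{2}} = - \frac{28552}{4295 \left(-36708\right)} - \frac{18044}{3465} = - \frac{28552}{-157660860} - \frac{18044}{3465} = \left(-28552\right) \left(- \frac{1}{157660860}\right) - \frac{18044}{3465} = \frac{7138}{39415215} - \frac{18044}{3465} = - \frac{6773175298}{1300702095}$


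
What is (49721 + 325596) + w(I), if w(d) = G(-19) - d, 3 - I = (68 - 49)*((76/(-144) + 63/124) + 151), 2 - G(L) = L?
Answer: 211037623/558 ≈ 3.7820e+5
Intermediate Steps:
G(L) = 2 - L
I = -1599019/558 (I = 3 - (68 - 49)*((76/(-144) + 63/124) + 151) = 3 - 19*((76*(-1/144) + 63*(1/124)) + 151) = 3 - 19*((-19/36 + 63/124) + 151) = 3 - 19*(-11/558 + 151) = 3 - 19*84247/558 = 3 - 1*1600693/558 = 3 - 1600693/558 = -1599019/558 ≈ -2865.6)
w(d) = 21 - d (w(d) = (2 - 1*(-19)) - d = (2 + 19) - d = 21 - d)
(49721 + 325596) + w(I) = (49721 + 325596) + (21 - 1*(-1599019/558)) = 375317 + (21 + 1599019/558) = 375317 + 1610737/558 = 211037623/558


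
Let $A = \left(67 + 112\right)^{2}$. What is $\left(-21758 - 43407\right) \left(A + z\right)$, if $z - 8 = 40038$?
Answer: $-4697549355$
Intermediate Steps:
$z = 40046$ ($z = 8 + 40038 = 40046$)
$A = 32041$ ($A = 179^{2} = 32041$)
$\left(-21758 - 43407\right) \left(A + z\right) = \left(-21758 - 43407\right) \left(32041 + 40046\right) = \left(-65165\right) 72087 = -4697549355$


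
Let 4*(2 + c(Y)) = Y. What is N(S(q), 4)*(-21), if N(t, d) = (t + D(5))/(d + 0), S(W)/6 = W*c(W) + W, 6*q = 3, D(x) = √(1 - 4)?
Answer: 441/32 - 21*I*√3/4 ≈ 13.781 - 9.0933*I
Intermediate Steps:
D(x) = I*√3 (D(x) = √(-3) = I*√3)
c(Y) = -2 + Y/4
q = ½ (q = (⅙)*3 = ½ ≈ 0.50000)
S(W) = 6*W + 6*W*(-2 + W/4) (S(W) = 6*(W*(-2 + W/4) + W) = 6*(W + W*(-2 + W/4)) = 6*W + 6*W*(-2 + W/4))
N(t, d) = (t + I*√3)/d (N(t, d) = (t + I*√3)/(d + 0) = (t + I*√3)/d)
N(S(q), 4)*(-21) = (((3/2)*(½)*(-4 + ½) + I*√3)/4)*(-21) = (((3/2)*(½)*(-7/2) + I*√3)/4)*(-21) = ((-21/8 + I*√3)/4)*(-21) = (-21/32 + I*√3/4)*(-21) = 441/32 - 21*I*√3/4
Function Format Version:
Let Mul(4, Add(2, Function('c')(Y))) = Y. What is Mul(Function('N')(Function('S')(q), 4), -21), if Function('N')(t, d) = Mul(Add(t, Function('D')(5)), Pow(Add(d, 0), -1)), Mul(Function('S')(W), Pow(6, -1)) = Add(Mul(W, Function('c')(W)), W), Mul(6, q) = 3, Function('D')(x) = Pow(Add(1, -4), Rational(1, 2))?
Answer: Add(Rational(441, 32), Mul(Rational(-21, 4), I, Pow(3, Rational(1, 2)))) ≈ Add(13.781, Mul(-9.0933, I))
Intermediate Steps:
Function('D')(x) = Mul(I, Pow(3, Rational(1, 2))) (Function('D')(x) = Pow(-3, Rational(1, 2)) = Mul(I, Pow(3, Rational(1, 2))))
Function('c')(Y) = Add(-2, Mul(Rational(1, 4), Y))
q = Rational(1, 2) (q = Mul(Rational(1, 6), 3) = Rational(1, 2) ≈ 0.50000)
Function('S')(W) = Add(Mul(6, W), Mul(6, W, Add(-2, Mul(Rational(1, 4), W)))) (Function('S')(W) = Mul(6, Add(Mul(W, Add(-2, Mul(Rational(1, 4), W))), W)) = Mul(6, Add(W, Mul(W, Add(-2, Mul(Rational(1, 4), W))))) = Add(Mul(6, W), Mul(6, W, Add(-2, Mul(Rational(1, 4), W)))))
Function('N')(t, d) = Mul(Pow(d, -1), Add(t, Mul(I, Pow(3, Rational(1, 2))))) (Function('N')(t, d) = Mul(Add(t, Mul(I, Pow(3, Rational(1, 2)))), Pow(Add(d, 0), -1)) = Mul(Add(t, Mul(I, Pow(3, Rational(1, 2)))), Pow(d, -1)) = Mul(Pow(d, -1), Add(t, Mul(I, Pow(3, Rational(1, 2))))))
Mul(Function('N')(Function('S')(q), 4), -21) = Mul(Mul(Pow(4, -1), Add(Mul(Rational(3, 2), Rational(1, 2), Add(-4, Rational(1, 2))), Mul(I, Pow(3, Rational(1, 2))))), -21) = Mul(Mul(Rational(1, 4), Add(Mul(Rational(3, 2), Rational(1, 2), Rational(-7, 2)), Mul(I, Pow(3, Rational(1, 2))))), -21) = Mul(Mul(Rational(1, 4), Add(Rational(-21, 8), Mul(I, Pow(3, Rational(1, 2))))), -21) = Mul(Add(Rational(-21, 32), Mul(Rational(1, 4), I, Pow(3, Rational(1, 2)))), -21) = Add(Rational(441, 32), Mul(Rational(-21, 4), I, Pow(3, Rational(1, 2))))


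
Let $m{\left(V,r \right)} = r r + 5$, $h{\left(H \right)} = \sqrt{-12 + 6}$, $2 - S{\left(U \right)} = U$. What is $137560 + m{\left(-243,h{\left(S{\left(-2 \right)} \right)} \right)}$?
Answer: $137559$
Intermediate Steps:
$S{\left(U \right)} = 2 - U$
$h{\left(H \right)} = i \sqrt{6}$ ($h{\left(H \right)} = \sqrt{-6} = i \sqrt{6}$)
$m{\left(V,r \right)} = 5 + r^{2}$ ($m{\left(V,r \right)} = r^{2} + 5 = 5 + r^{2}$)
$137560 + m{\left(-243,h{\left(S{\left(-2 \right)} \right)} \right)} = 137560 + \left(5 + \left(i \sqrt{6}\right)^{2}\right) = 137560 + \left(5 - 6\right) = 137560 - 1 = 137559$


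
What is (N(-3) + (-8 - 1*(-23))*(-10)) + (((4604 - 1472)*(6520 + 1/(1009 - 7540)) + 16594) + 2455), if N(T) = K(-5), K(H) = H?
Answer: 44496864474/2177 ≈ 2.0440e+7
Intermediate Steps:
N(T) = -5
(N(-3) + (-8 - 1*(-23))*(-10)) + (((4604 - 1472)*(6520 + 1/(1009 - 7540)) + 16594) + 2455) = (-5 + (-8 - 1*(-23))*(-10)) + (((4604 - 1472)*(6520 + 1/(1009 - 7540)) + 16594) + 2455) = (-5 + (-8 + 23)*(-10)) + ((3132*(6520 + 1/(-6531)) + 16594) + 2455) = (-5 + 15*(-10)) + ((3132*(6520 - 1/6531) + 16594) + 2455) = (-5 - 150) + ((3132*(42582119/6531) + 16594) + 2455) = -155 + ((44455732236/2177 + 16594) + 2455) = -155 + (44491857374/2177 + 2455) = -155 + 44497201909/2177 = 44496864474/2177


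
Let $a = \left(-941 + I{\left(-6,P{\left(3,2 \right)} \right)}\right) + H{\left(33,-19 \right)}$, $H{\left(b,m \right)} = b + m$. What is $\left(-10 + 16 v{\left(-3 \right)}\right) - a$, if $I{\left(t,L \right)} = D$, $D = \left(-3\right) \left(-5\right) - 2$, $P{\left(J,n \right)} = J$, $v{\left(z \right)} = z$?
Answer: $856$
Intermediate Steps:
$D = 13$ ($D = 15 - 2 = 13$)
$I{\left(t,L \right)} = 13$
$a = -914$ ($a = \left(-941 + 13\right) + \left(33 - 19\right) = -928 + 14 = -914$)
$\left(-10 + 16 v{\left(-3 \right)}\right) - a = \left(-10 + 16 \left(-3\right)\right) - -914 = \left(-10 - 48\right) + 914 = -58 + 914 = 856$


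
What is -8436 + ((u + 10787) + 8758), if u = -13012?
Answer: -1903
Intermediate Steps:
-8436 + ((u + 10787) + 8758) = -8436 + ((-13012 + 10787) + 8758) = -8436 + (-2225 + 8758) = -8436 + 6533 = -1903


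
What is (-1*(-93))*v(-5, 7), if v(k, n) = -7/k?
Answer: 651/5 ≈ 130.20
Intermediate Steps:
(-1*(-93))*v(-5, 7) = (-1*(-93))*(-7/(-5)) = 93*(-7*(-1/5)) = 93*(7/5) = 651/5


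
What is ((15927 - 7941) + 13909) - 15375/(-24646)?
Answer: 539639545/24646 ≈ 21896.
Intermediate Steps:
((15927 - 7941) + 13909) - 15375/(-24646) = (7986 + 13909) - 15375*(-1/24646) = 21895 + 15375/24646 = 539639545/24646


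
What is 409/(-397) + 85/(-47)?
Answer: -52968/18659 ≈ -2.8387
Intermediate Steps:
409/(-397) + 85/(-47) = 409*(-1/397) + 85*(-1/47) = -409/397 - 85/47 = -52968/18659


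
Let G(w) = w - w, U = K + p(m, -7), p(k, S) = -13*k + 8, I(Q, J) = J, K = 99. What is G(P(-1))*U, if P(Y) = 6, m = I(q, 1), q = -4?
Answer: 0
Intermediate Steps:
m = 1
p(k, S) = 8 - 13*k
U = 94 (U = 99 + (8 - 13*1) = 99 + (8 - 13) = 99 - 5 = 94)
G(w) = 0
G(P(-1))*U = 0*94 = 0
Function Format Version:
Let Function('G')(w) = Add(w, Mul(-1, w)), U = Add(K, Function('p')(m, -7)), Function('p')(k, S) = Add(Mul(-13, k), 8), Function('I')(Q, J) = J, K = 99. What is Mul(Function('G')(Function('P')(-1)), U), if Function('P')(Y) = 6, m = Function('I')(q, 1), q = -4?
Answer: 0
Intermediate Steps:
m = 1
Function('p')(k, S) = Add(8, Mul(-13, k))
U = 94 (U = Add(99, Add(8, Mul(-13, 1))) = Add(99, Add(8, -13)) = Add(99, -5) = 94)
Function('G')(w) = 0
Mul(Function('G')(Function('P')(-1)), U) = Mul(0, 94) = 0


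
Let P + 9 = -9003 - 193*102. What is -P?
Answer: 28698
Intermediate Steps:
P = -28698 (P = -9 + (-9003 - 193*102) = -9 + (-9003 - 19686) = -9 - 28689 = -28698)
-P = -1*(-28698) = 28698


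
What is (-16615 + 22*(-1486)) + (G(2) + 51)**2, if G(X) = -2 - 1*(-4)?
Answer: -46498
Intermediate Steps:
G(X) = 2 (G(X) = -2 + 4 = 2)
(-16615 + 22*(-1486)) + (G(2) + 51)**2 = (-16615 + 22*(-1486)) + (2 + 51)**2 = (-16615 - 32692) + 53**2 = -49307 + 2809 = -46498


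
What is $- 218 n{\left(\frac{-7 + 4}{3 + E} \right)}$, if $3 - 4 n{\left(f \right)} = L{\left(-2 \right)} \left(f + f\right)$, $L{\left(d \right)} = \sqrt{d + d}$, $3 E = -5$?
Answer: $- \frac{327}{2} - \frac{981 i}{2} \approx -163.5 - 490.5 i$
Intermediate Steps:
$E = - \frac{5}{3}$ ($E = \frac{1}{3} \left(-5\right) = - \frac{5}{3} \approx -1.6667$)
$L{\left(d \right)} = \sqrt{2} \sqrt{d}$ ($L{\left(d \right)} = \sqrt{2 d} = \sqrt{2} \sqrt{d}$)
$n{\left(f \right)} = \frac{3}{4} - i f$ ($n{\left(f \right)} = \frac{3}{4} - \frac{\sqrt{2} \sqrt{-2} \left(f + f\right)}{4} = \frac{3}{4} - \frac{\sqrt{2} i \sqrt{2} \cdot 2 f}{4} = \frac{3}{4} - \frac{2 i 2 f}{4} = \frac{3}{4} - \frac{4 i f}{4} = \frac{3}{4} - i f$)
$- 218 n{\left(\frac{-7 + 4}{3 + E} \right)} = - 218 \left(\frac{3}{4} - i \frac{-7 + 4}{3 - \frac{5}{3}}\right) = - 218 \left(\frac{3}{4} - i \left(- \frac{3}{\frac{4}{3}}\right)\right) = - 218 \left(\frac{3}{4} - i \left(\left(-3\right) \frac{3}{4}\right)\right) = - 218 \left(\frac{3}{4} - i \left(- \frac{9}{4}\right)\right) = - 218 \left(\frac{3}{4} + \frac{9 i}{4}\right) = - \frac{327}{2} - \frac{981 i}{2}$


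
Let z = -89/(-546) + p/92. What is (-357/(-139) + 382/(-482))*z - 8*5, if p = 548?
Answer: -471370168/16180017 ≈ -29.133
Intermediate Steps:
z = 76849/12558 (z = -89/(-546) + 548/92 = -89*(-1/546) + 548*(1/92) = 89/546 + 137/23 = 76849/12558 ≈ 6.1195)
(-357/(-139) + 382/(-482))*z - 8*5 = (-357/(-139) + 382/(-482))*(76849/12558) - 8*5 = (-357*(-1/139) + 382*(-1/482))*(76849/12558) - 40 = (357/139 - 191/241)*(76849/12558) - 40 = (59488/33499)*(76849/12558) - 40 = 175830512/16180017 - 40 = -471370168/16180017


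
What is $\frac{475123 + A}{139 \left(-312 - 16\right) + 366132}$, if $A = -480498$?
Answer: $- \frac{1075}{64108} \approx -0.016769$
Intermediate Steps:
$\frac{475123 + A}{139 \left(-312 - 16\right) + 366132} = \frac{475123 - 480498}{139 \left(-312 - 16\right) + 366132} = - \frac{5375}{139 \left(-328\right) + 366132} = - \frac{5375}{-45592 + 366132} = - \frac{5375}{320540} = \left(-5375\right) \frac{1}{320540} = - \frac{1075}{64108}$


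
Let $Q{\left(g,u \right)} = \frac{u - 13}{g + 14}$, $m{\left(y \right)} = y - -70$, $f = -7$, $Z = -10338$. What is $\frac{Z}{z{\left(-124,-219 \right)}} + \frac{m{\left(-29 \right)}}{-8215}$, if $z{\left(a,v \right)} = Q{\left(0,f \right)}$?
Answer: $\frac{59448628}{8215} \approx 7236.6$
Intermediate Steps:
$m{\left(y \right)} = 70 + y$ ($m{\left(y \right)} = y + 70 = 70 + y$)
$Q{\left(g,u \right)} = \frac{-13 + u}{14 + g}$
$z{\left(a,v \right)} = - \frac{10}{7}$ ($z{\left(a,v \right)} = \frac{-13 - 7}{14 + 0} = \frac{1}{14} \left(-20\right) = - \frac{10}{7}$)
$\frac{Z}{z{\left(-124,-219 \right)}} + \frac{m{\left(-29 \right)}}{-8215} = - \frac{10338}{- \frac{10}{7}} + \frac{70 - 29}{-8215} = \left(-10338\right) \left(- \frac{7}{10}\right) + 41 \left(- \frac{1}{8215}\right) = \frac{36183}{5} - \frac{41}{8215} = \frac{59448628}{8215}$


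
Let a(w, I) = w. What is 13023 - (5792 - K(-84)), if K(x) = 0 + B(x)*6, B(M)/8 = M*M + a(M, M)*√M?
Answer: 345919 - 8064*I*√21 ≈ 3.4592e+5 - 36954.0*I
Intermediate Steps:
B(M) = 8*M² + 8*M^(3/2) (B(M) = 8*(M*M + M*√M) = 8*(M² + M^(3/2)) = 8*M² + 8*M^(3/2))
K(x) = 48*x² + 48*x^(3/2) (K(x) = 0 + (8*x² + 8*x^(3/2))*6 = 0 + (48*x² + 48*x^(3/2)) = 48*x² + 48*x^(3/2))
13023 - (5792 - K(-84)) = 13023 - (5792 - (48*(-84)² + 48*(-84)^(3/2))) = 13023 - (5792 - (48*7056 + 48*(-168*I*√21))) = 13023 - (5792 - (338688 - 8064*I*√21)) = 13023 - (5792 + (-338688 + 8064*I*√21)) = 13023 - (-332896 + 8064*I*√21) = 13023 + (332896 - 8064*I*√21) = 345919 - 8064*I*√21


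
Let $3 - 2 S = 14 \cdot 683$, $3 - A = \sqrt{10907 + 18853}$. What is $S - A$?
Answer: $- \frac{9565}{2} + 8 \sqrt{465} \approx -4610.0$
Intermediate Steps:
$A = 3 - 8 \sqrt{465}$ ($A = 3 - \sqrt{10907 + 18853} = 3 - \sqrt{29760} = 3 - 8 \sqrt{465} \approx -169.51$)
$S = - \frac{9559}{2}$ ($S = \frac{3}{2} - \frac{14 \cdot 683}{2} = \frac{3}{2} - 4781 = - \frac{9559}{2} \approx -4779.5$)
$S - A = - \frac{9559}{2} - \left(3 - 8 \sqrt{465}\right) = - \frac{9565}{2} + 8 \sqrt{465}$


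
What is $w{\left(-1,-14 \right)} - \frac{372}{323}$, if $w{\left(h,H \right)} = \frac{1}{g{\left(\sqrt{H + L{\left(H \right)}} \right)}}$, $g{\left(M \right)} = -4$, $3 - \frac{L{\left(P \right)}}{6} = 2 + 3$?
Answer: $- \frac{1811}{1292} \approx -1.4017$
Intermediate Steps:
$L{\left(P \right)} = -12$ ($L{\left(P \right)} = 18 - 6 \left(2 + 3\right) = 18 - 30 = -12$)
$w{\left(h,H \right)} = - \frac{1}{4}$ ($w{\left(h,H \right)} = \frac{1}{-4} = - \frac{1}{4}$)
$w{\left(-1,-14 \right)} - \frac{372}{323} = - \frac{1}{4} - \frac{372}{323} = - \frac{1811}{1292}$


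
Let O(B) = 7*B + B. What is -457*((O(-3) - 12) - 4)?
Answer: 18280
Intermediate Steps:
O(B) = 8*B
-457*((O(-3) - 12) - 4) = -457*((8*(-3) - 12) - 4) = -457*((-24 - 12) - 4) = -457*(-36 - 4) = -457*(-40) = 18280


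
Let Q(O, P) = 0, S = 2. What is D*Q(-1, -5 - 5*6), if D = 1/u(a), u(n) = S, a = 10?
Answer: 0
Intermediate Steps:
u(n) = 2
D = ½ (D = 1/2 = ½ ≈ 0.50000)
D*Q(-1, -5 - 5*6) = (½)*0 = 0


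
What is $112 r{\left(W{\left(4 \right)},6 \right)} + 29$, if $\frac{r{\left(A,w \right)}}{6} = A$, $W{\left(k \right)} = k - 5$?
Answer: $-643$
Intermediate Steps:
$W{\left(k \right)} = -5 + k$ ($W{\left(k \right)} = k - 5 = -5 + k$)
$r{\left(A,w \right)} = 6 A$
$112 r{\left(W{\left(4 \right)},6 \right)} + 29 = 112 \cdot 6 \left(-5 + 4\right) + 29 = 112 \cdot 6 \left(-1\right) + 29 = 112 \left(-6\right) + 29 = -672 + 29 = -643$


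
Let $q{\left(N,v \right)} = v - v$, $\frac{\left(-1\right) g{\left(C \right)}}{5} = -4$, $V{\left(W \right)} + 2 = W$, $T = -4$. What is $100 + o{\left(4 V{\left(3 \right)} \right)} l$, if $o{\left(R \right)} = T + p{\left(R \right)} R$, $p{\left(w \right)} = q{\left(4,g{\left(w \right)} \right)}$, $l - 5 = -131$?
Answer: $604$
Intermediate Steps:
$l = -126$ ($l = 5 - 131 = -126$)
$V{\left(W \right)} = -2 + W$
$g{\left(C \right)} = 20$ ($g{\left(C \right)} = \left(-5\right) \left(-4\right) = 20$)
$q{\left(N,v \right)} = 0$
$p{\left(w \right)} = 0$
$o{\left(R \right)} = -4$ ($o{\left(R \right)} = -4 + 0 R = -4 + 0 = -4$)
$100 + o{\left(4 V{\left(3 \right)} \right)} l = 100 - -504 = 100 + 504 = 604$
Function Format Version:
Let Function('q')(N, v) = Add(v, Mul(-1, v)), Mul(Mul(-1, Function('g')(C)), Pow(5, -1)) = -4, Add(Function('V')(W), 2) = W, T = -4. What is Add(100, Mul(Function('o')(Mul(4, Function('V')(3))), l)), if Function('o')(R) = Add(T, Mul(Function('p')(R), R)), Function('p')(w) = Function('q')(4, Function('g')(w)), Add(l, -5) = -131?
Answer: 604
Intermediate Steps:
l = -126 (l = Add(5, -131) = -126)
Function('V')(W) = Add(-2, W)
Function('g')(C) = 20 (Function('g')(C) = Mul(-5, -4) = 20)
Function('q')(N, v) = 0
Function('p')(w) = 0
Function('o')(R) = -4 (Function('o')(R) = Add(-4, Mul(0, R)) = Add(-4, 0) = -4)
Add(100, Mul(Function('o')(Mul(4, Function('V')(3))), l)) = Add(100, Mul(-4, -126)) = Add(100, 504) = 604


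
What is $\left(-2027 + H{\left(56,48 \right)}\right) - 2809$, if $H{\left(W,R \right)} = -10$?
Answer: $-4846$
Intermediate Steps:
$\left(-2027 + H{\left(56,48 \right)}\right) - 2809 = \left(-2027 - 10\right) - 2809 = -2037 - 2809 = -4846$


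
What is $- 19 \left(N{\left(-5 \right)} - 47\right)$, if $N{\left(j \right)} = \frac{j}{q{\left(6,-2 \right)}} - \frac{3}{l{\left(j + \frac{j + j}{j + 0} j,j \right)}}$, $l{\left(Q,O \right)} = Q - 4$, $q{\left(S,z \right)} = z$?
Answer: $\frac{1685}{2} \approx 842.5$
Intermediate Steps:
$l{\left(Q,O \right)} = -4 + Q$ ($l{\left(Q,O \right)} = Q - 4 = -4 + Q$)
$N{\left(j \right)} = - \frac{3}{-4 + 3 j} - \frac{j}{2}$ ($N{\left(j \right)} = \frac{j}{-2} - \frac{3}{-4 + \left(j + \frac{j + j}{j + 0} j\right)} = j \left(- \frac{1}{2}\right) - \frac{3}{-4 + \left(j + \frac{2 j}{j} j\right)} = - \frac{j}{2} - \frac{3}{-4 + \left(j + 2 j\right)} = - \frac{j}{2} - \frac{3}{-4 + 3 j} = - \frac{3}{-4 + 3 j} - \frac{j}{2}$)
$- 19 \left(N{\left(-5 \right)} - 47\right) = - 19 \left(\frac{-6 - - 5 \left(-4 + 3 \left(-5\right)\right)}{2 \left(-4 + 3 \left(-5\right)\right)} - 47\right) = - 19 \left(\frac{-6 - - 5 \left(-4 - 15\right)}{2 \left(-4 - 15\right)} - 47\right) = - 19 \left(\frac{-6 - \left(-5\right) \left(-19\right)}{2 \left(-19\right)} - 47\right) = - 19 \left(\frac{1}{2} \left(- \frac{1}{19}\right) \left(-6 - 95\right) - 47\right) = - 19 \left(\frac{1}{2} \left(- \frac{1}{19}\right) \left(-101\right) - 47\right) = - 19 \left(\frac{101}{38} - 47\right) = \left(-19\right) \left(- \frac{1685}{38}\right) = \frac{1685}{2}$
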